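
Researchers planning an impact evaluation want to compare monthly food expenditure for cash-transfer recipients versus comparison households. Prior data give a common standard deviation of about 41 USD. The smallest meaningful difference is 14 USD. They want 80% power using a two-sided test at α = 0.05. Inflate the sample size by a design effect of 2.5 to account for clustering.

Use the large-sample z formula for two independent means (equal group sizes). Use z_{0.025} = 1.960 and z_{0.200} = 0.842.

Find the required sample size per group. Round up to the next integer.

n = 337 per group

n = (z_{α/2} + z_β)² · (σ₁² + σ₂²) / δ²
  = (1.960 + 0.842)² · (2·41² = 3362) / 14²
  = 7.8512 · 3362 / 196
  = 134.67
Design effect: 2.5 × 134.67 = 336.68.
Round up → n = 337 per group.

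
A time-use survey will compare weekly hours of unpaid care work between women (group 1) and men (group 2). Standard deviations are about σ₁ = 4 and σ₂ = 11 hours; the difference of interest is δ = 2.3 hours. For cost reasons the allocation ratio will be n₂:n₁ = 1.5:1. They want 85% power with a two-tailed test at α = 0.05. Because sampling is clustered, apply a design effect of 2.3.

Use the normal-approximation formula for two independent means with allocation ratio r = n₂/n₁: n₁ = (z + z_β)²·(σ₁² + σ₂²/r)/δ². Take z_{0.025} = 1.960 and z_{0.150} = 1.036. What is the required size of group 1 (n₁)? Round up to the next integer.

n₁ = (z_{α/2} + z_β)² · (σ₁² + σ₂²/r) / δ²
   = (1.960 + 1.036)² · (4² + 11²/1.5) / 2.3²
   = 8.9760 · (16 + 80.6667) / 5.29
   = 8.9760 · 96.6667 / 5.29
   = 164.02
Design effect: 2.3 × 164.02 = 377.25.
Round up → n₁ = 378; n₂ = r·n₁ = 1.5 × 378 = 567.

n₁ = 378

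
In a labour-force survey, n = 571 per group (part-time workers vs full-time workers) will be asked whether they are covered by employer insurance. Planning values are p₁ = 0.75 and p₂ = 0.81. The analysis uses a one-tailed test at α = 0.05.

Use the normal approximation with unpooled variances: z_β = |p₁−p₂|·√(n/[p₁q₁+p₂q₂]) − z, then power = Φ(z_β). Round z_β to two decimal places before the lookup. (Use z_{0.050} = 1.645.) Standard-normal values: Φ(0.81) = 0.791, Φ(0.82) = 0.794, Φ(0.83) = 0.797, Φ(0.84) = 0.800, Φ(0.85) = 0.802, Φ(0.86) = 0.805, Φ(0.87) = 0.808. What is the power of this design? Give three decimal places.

Power ≈ 0.791

z_β = |p₁−p₂|·√(n/[p₁q₁+p₂q₂]) − z_α
    = 0.06 · √(571/0.3414) − 1.645
    = 0.06 · 40.8965 − 1.645
    = 2.4538 − 1.645 = 0.8088 → 0.81
Power = Φ(0.81) = 0.791.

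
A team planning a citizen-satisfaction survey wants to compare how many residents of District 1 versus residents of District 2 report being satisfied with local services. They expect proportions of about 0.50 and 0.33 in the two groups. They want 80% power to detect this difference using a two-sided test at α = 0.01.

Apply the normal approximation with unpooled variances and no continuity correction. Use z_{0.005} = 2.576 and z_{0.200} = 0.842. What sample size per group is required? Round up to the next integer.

n = (z_{α/2} + z_β)² · [p₁(1−p₁) + p₂(1−p₂)] / (p₁ − p₂)²
  = (2.576 + 0.842)² · (0.50·0.50 + 0.33·0.67) / (0.17)²
  = (3.418)² · (0.2500 + 0.2211) / 0.0289
  = 11.6827 · 0.4711 / 0.0289
  = 190.44
Round up → n = 191 per group.

n = 191 per group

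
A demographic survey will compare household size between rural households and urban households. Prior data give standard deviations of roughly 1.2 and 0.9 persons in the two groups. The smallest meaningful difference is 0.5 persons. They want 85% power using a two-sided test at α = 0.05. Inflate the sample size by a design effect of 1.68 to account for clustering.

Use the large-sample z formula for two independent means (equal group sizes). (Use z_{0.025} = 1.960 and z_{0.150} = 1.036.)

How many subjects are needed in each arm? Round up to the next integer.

n = (z_{α/2} + z_β)² · (σ₁² + σ₂²) / δ²
  = (1.960 + 1.036)² · (1.2² + 0.9² = 2.25) / 0.5²
  = 8.9760 · 2.25 / 0.25
  = 80.78
Design effect: 1.68 × 80.78 = 135.72.
Round up → n = 136 per group.

n = 136 per group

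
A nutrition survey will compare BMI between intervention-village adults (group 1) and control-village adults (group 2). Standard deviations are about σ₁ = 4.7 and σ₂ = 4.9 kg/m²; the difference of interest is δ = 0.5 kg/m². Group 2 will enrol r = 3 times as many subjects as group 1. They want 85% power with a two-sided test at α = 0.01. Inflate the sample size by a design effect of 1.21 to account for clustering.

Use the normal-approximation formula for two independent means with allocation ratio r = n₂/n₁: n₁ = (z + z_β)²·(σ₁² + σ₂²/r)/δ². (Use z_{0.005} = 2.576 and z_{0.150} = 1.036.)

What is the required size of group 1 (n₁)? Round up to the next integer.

n₁ = 1901

n₁ = (z_{α/2} + z_β)² · (σ₁² + σ₂²/r) / δ²
   = (2.576 + 1.036)² · (4.7² + 4.9²/3) / 0.5²
   = 13.0465 · (22.09 + 8.0033) / 0.25
   = 13.0465 · 30.0933 / 0.25
   = 1570.46
Design effect: 1.21 × 1570.46 = 1900.25.
Round up → n₁ = 1901; n₂ = r·n₁ = 3 × 1901 = 5703.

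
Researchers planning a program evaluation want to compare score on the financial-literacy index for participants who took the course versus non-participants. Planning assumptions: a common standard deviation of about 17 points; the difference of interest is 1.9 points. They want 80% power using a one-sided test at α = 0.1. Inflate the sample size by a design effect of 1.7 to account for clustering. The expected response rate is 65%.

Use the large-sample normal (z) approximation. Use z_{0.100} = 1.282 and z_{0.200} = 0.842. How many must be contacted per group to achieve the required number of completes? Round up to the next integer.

n = 1890 per group

n = (z_α + z_β)² · (σ₁² + σ₂²) / δ²
  = (1.282 + 0.842)² · (2·17² = 578) / 1.9²
  = 4.5114 · 578 / 3.61
  = 722.32
Design effect: 1.7 × 722.32 = 1227.94.
Adjust for 65% response: 1227.94 / 0.65 = 1889.14.
Round up → n = 1890 per group.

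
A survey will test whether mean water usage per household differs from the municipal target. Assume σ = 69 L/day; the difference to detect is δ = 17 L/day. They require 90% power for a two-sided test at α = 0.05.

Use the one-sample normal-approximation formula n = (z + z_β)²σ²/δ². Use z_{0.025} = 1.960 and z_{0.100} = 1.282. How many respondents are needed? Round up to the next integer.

n = (z_{α/2} + z_β)² · σ² / δ²
  = (1.960 + 1.282)² · 69² / 17²
  = 10.5106 · 4761 / 289
  = 173.15
Round up → n = 174.

n = 174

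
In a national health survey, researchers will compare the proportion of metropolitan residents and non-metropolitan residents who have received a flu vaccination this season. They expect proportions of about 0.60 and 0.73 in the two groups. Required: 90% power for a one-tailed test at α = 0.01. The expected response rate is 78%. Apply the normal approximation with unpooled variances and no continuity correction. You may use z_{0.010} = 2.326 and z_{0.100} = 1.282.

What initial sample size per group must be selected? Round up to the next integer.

n = 432 per group

n = (z_α + z_β)² · [p₁(1−p₁) + p₂(1−p₂)] / (p₁ − p₂)²
  = (2.326 + 1.282)² · (0.60·0.40 + 0.73·0.27) / (-0.13)²
  = (3.608)² · (0.2400 + 0.1971) / 0.0169
  = 13.0177 · 0.4371 / 0.0169
  = 336.69
Adjust for 78% response: 336.69 / 0.78 = 431.65.
Round up → n = 432 per group.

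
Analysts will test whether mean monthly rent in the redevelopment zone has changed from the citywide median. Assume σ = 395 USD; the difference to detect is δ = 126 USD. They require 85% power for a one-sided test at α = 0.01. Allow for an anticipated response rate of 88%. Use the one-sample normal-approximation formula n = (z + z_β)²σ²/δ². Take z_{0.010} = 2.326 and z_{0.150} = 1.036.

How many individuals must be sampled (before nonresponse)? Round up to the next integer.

n = 127

n = (z_α + z_β)² · σ² / δ²
  = (2.326 + 1.036)² · 395² / 126²
  = 11.3030 · 156025 / 15876
  = 111.08
Adjust for 88% response: 111.08 / 0.88 = 126.23.
Round up → n = 127.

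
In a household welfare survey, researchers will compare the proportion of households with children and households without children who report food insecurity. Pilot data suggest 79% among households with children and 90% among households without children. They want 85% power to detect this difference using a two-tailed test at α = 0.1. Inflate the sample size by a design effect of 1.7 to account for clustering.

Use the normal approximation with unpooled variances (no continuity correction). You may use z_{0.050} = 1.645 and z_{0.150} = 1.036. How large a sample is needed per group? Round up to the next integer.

n = (z_{α/2} + z_β)² · [p₁(1−p₁) + p₂(1−p₂)] / (p₁ − p₂)²
  = (1.645 + 1.036)² · (0.79·0.21 + 0.90·0.10) / (-0.11)²
  = (2.681)² · (0.1659 + 0.0900) / 0.0121
  = 7.1878 · 0.2559 / 0.0121
  = 152.01
Design effect: 1.7 × 152.01 = 258.42.
Round up → n = 259 per group.

n = 259 per group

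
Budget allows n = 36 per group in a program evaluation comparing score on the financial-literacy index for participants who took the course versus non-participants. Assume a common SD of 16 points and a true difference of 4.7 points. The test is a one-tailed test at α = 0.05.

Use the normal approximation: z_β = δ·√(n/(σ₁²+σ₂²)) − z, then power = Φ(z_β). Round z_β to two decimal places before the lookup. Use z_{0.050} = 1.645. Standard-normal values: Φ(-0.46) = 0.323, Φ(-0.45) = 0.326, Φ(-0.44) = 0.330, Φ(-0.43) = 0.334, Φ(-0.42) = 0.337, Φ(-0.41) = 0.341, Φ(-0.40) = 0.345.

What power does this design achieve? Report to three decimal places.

z_β = δ·√(n/(σ₁²+σ₂²)) − z_α
    = 4.7 · √(36/512) − 1.645
    = 4.7 · 0.26517 − 1.645
    = 1.2463 − 1.645 = -0.3987 → -0.40
Power = Φ(-0.40) = 0.345.

Power ≈ 0.345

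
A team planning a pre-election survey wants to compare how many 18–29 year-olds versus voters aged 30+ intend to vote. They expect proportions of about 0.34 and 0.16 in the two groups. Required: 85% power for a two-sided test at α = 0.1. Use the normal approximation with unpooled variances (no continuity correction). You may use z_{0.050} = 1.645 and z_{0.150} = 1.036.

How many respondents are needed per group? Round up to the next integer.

n = 80 per group

n = (z_{α/2} + z_β)² · [p₁(1−p₁) + p₂(1−p₂)] / (p₁ − p₂)²
  = (1.645 + 1.036)² · (0.34·0.66 + 0.16·0.84) / (0.18)²
  = (2.681)² · (0.2244 + 0.1344) / 0.0324
  = 7.1878 · 0.3588 / 0.0324
  = 79.60
Round up → n = 80 per group.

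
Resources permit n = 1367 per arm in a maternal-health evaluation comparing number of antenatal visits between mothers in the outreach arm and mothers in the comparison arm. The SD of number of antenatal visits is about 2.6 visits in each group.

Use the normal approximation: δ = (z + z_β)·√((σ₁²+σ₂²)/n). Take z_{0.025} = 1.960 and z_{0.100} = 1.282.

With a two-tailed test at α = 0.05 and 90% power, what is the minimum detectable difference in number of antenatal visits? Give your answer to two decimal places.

Minimum detectable difference ≈ 0.32 visits

δ = (z_{α/2} + z_β) · √((σ₁²+σ₂²)/n)
  = (1.960 + 1.282) · √(13.52/1367)
  = 3.242 · √0.00989
  = 3.242 · 0.0994
  = 0.3224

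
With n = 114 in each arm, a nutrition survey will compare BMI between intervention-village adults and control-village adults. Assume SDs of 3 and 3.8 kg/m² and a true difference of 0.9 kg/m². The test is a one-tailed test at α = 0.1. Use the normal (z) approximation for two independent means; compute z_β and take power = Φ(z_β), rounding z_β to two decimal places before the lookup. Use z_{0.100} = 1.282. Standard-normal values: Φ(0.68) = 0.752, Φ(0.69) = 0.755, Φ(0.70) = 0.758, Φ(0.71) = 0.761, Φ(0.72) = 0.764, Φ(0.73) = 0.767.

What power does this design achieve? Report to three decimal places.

z_β = δ·√(n/(σ₁²+σ₂²)) − z_α
    = 0.9 · √(114/23.44) − 1.282
    = 0.9 · 2.20533 − 1.282
    = 1.9848 − 1.282 = 0.7028 → 0.70
Power = Φ(0.70) = 0.758.

Power ≈ 0.758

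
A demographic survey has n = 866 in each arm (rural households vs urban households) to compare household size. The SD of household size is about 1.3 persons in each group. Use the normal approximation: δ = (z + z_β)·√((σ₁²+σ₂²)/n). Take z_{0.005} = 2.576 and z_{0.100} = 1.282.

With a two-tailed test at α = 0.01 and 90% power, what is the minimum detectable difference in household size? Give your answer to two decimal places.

δ = (z_{α/2} + z_β) · √((σ₁²+σ₂²)/n)
  = (2.576 + 1.282) · √(3.38/866)
  = 3.858 · √0.0039
  = 3.858 · 0.0625
  = 0.2410

Minimum detectable difference ≈ 0.24 persons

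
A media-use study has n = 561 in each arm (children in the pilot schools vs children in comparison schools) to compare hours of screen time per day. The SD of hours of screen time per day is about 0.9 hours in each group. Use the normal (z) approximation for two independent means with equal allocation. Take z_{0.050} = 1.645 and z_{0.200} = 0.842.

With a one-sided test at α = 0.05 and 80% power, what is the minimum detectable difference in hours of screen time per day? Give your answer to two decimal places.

δ = (z_α + z_β) · √((σ₁²+σ₂²)/n)
  = (1.645 + 0.842) · √(1.62/561)
  = 2.487 · √0.00289
  = 2.487 · 0.0537
  = 0.1336

Minimum detectable difference ≈ 0.13 hours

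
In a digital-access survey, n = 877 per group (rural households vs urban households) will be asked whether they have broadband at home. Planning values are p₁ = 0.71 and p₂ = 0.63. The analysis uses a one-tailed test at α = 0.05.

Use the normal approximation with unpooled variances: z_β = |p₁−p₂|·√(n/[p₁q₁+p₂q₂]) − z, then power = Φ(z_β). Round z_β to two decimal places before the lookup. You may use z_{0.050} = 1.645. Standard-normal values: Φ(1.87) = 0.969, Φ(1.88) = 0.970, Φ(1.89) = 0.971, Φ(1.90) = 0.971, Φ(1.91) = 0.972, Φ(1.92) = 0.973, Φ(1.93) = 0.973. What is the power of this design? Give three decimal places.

z_β = |p₁−p₂|·√(n/[p₁q₁+p₂q₂]) − z_α
    = 0.08 · √(877/0.4390) − 1.645
    = 0.08 · 44.6959 − 1.645
    = 3.5757 − 1.645 = 1.9307 → 1.93
Power = Φ(1.93) = 0.973.

Power ≈ 0.973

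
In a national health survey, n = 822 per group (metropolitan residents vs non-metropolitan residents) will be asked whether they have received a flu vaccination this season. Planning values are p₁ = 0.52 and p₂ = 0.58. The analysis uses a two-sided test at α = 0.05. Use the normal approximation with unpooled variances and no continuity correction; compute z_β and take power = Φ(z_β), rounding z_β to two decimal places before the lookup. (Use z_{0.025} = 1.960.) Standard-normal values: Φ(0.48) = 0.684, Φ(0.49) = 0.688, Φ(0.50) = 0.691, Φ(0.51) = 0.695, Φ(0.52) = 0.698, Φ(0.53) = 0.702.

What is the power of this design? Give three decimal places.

Power ≈ 0.688

z_β = |p₁−p₂|·√(n/[p₁q₁+p₂q₂]) − z_{α/2}
    = 0.06 · √(822/0.4932) − 1.960
    = 0.06 · 40.8248 − 1.960
    = 2.4495 − 1.960 = 0.4895 → 0.49
Power = Φ(0.49) = 0.688.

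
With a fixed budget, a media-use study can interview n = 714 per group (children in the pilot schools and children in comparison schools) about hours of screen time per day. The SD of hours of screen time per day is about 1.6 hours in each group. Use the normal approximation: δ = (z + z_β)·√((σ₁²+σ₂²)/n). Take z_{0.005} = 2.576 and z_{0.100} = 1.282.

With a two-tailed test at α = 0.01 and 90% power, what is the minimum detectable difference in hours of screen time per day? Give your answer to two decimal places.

Minimum detectable difference ≈ 0.33 hours

δ = (z_{α/2} + z_β) · √((σ₁²+σ₂²)/n)
  = (2.576 + 1.282) · √(5.12/714)
  = 3.858 · √0.00717
  = 3.858 · 0.0847
  = 0.3267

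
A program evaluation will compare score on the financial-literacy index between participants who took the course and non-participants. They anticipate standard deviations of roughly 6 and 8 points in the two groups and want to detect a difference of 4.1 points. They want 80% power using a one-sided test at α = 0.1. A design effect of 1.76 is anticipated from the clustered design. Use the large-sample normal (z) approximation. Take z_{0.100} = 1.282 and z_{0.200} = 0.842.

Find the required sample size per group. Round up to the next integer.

n = 48 per group

n = (z_α + z_β)² · (σ₁² + σ₂²) / δ²
  = (1.282 + 0.842)² · (6² + 8² = 100) / 4.1²
  = 4.5114 · 100 / 16.81
  = 26.84
Design effect: 1.76 × 26.84 = 47.23.
Round up → n = 48 per group.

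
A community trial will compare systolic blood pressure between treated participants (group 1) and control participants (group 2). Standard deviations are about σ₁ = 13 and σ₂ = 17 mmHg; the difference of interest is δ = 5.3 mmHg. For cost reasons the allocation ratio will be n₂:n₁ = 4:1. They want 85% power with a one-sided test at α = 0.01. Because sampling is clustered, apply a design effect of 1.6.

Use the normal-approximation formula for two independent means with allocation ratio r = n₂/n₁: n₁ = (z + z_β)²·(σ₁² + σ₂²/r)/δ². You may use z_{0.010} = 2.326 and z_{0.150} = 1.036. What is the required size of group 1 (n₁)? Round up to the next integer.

n₁ = 156

n₁ = (z_α + z_β)² · (σ₁² + σ₂²/r) / δ²
   = (2.326 + 1.036)² · (13² + 17²/4) / 5.3²
   = 11.3030 · (169 + 72.25) / 28.09
   = 11.3030 · 241.25 / 28.09
   = 97.08
Design effect: 1.6 × 97.08 = 155.32.
Round up → n₁ = 156; n₂ = r·n₁ = 4 × 156 = 624.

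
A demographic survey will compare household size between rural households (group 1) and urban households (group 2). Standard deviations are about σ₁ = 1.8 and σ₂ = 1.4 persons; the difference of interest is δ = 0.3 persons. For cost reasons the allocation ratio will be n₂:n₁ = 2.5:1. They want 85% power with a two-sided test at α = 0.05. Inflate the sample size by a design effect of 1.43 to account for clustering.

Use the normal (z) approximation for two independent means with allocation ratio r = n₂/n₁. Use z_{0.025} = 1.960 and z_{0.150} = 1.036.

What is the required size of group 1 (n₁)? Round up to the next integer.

n₁ = (z_{α/2} + z_β)² · (σ₁² + σ₂²/r) / δ²
   = (1.960 + 1.036)² · (1.8² + 1.4²/2.5) / 0.3²
   = 8.9760 · (3.24 + 0.784) / 0.09
   = 8.9760 · 4.024 / 0.09
   = 401.33
Design effect: 1.43 × 401.33 = 573.90.
Round up → n₁ = 574; n₂ = r·n₁ = 2.5 × 574 = 1435.

n₁ = 574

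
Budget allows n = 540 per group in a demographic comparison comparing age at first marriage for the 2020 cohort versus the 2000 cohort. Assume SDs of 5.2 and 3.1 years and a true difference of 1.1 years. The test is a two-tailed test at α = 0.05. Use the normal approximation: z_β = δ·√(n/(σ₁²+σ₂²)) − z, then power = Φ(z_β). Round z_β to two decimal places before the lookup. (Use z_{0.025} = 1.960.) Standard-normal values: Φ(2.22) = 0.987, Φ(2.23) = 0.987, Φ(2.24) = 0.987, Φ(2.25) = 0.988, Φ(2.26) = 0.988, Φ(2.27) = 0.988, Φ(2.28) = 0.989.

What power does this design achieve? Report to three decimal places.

z_β = δ·√(n/(σ₁²+σ₂²)) − z_{α/2}
    = 1.1 · √(540/36.65) − 1.960
    = 1.1 · 3.83849 − 1.960
    = 4.2223 − 1.960 = 2.2623 → 2.26
Power = Φ(2.26) = 0.988.

Power ≈ 0.988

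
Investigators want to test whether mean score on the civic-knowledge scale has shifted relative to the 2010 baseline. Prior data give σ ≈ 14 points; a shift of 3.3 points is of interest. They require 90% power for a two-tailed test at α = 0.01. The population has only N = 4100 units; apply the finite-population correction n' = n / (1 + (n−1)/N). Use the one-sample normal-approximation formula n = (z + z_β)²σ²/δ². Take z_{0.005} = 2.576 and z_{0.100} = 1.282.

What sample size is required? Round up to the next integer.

n = (z_{α/2} + z_β)² · σ² / δ²
  = (2.576 + 1.282)² · 14² / 3.3²
  = 14.8842 · 196 / 10.89
  = 267.89
Finite-population correction (N = 4100): 267.89 / (1 + (267.89 − 1)/4100) = 251.52.
Round up → n = 252.

n = 252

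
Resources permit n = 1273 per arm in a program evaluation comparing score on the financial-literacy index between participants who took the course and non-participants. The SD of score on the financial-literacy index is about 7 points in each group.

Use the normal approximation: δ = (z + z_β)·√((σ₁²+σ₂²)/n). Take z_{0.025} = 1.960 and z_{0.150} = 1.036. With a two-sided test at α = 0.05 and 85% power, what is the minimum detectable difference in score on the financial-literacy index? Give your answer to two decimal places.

Minimum detectable difference ≈ 0.83 points

δ = (z_{α/2} + z_β) · √((σ₁²+σ₂²)/n)
  = (1.960 + 1.036) · √(98/1273)
  = 2.996 · √0.07698
  = 2.996 · 0.2775
  = 0.8313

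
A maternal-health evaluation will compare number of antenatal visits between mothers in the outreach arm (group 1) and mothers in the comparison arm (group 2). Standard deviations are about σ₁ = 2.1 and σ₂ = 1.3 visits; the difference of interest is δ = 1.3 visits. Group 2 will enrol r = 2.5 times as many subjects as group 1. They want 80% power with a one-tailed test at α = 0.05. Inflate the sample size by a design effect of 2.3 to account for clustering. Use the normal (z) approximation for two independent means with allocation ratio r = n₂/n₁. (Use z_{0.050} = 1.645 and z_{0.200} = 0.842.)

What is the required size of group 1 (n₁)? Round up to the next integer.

n₁ = 43

n₁ = (z_α + z_β)² · (σ₁² + σ₂²/r) / δ²
   = (1.645 + 0.842)² · (2.1² + 1.3²/2.5) / 1.3²
   = 6.1852 · (4.41 + 0.676) / 1.69
   = 6.1852 · 5.086 / 1.69
   = 18.61
Design effect: 2.3 × 18.61 = 42.81.
Round up → n₁ = 43; n₂ = r·n₁ = 2.5 × 43 = 108.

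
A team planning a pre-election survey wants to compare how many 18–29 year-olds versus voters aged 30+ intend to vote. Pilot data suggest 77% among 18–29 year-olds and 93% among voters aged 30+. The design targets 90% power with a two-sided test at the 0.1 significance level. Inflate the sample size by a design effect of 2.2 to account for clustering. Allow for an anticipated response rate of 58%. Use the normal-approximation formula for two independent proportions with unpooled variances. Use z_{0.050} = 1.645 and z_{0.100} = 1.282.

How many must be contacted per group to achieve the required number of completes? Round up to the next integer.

n = (z_{α/2} + z_β)² · [p₁(1−p₁) + p₂(1−p₂)] / (p₁ − p₂)²
  = (1.645 + 1.282)² · (0.77·0.23 + 0.93·0.07) / (-0.16)²
  = (2.927)² · (0.1771 + 0.0651) / 0.0256
  = 8.5673 · 0.2422 / 0.0256
  = 81.05
Design effect: 2.2 × 81.05 = 178.32.
Adjust for 58% response: 178.32 / 0.58 = 307.45.
Round up → n = 308 per group.

n = 308 per group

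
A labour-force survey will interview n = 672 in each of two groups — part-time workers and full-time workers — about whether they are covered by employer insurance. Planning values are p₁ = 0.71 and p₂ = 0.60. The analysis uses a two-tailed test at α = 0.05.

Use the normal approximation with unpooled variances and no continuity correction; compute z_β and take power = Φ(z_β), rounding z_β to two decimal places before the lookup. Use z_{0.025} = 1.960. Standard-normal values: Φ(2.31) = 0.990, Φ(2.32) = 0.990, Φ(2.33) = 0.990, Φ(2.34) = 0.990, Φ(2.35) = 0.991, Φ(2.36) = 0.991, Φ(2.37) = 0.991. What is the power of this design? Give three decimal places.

Power ≈ 0.990

z_β = |p₁−p₂|·√(n/[p₁q₁+p₂q₂]) − z_{α/2}
    = 0.11 · √(672/0.4459) − 1.960
    = 0.11 · 38.8209 − 1.960
    = 4.2703 − 1.960 = 2.3103 → 2.31
Power = Φ(2.31) = 0.990.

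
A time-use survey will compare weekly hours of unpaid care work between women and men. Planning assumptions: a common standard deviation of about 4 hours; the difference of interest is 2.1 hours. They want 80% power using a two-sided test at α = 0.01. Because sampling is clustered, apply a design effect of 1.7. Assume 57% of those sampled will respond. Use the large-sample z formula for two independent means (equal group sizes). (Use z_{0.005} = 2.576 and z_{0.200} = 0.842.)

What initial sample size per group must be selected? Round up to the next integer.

n = 253 per group

n = (z_{α/2} + z_β)² · (σ₁² + σ₂²) / δ²
  = (2.576 + 0.842)² · (2·4² = 32) / 2.1²
  = 11.6827 · 32 / 4.41
  = 84.77
Design effect: 1.7 × 84.77 = 144.11.
Adjust for 57% response: 144.11 / 0.57 = 252.83.
Round up → n = 253 per group.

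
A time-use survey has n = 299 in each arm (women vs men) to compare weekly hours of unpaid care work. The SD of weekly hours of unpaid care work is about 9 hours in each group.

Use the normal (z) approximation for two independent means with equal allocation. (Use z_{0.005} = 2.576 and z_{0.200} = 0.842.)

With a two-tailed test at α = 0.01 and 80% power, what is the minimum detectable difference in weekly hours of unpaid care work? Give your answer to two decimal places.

Minimum detectable difference ≈ 2.52 hours

δ = (z_{α/2} + z_β) · √((σ₁²+σ₂²)/n)
  = (2.576 + 0.842) · √(162/299)
  = 3.418 · √0.54181
  = 3.418 · 0.7361
  = 2.5159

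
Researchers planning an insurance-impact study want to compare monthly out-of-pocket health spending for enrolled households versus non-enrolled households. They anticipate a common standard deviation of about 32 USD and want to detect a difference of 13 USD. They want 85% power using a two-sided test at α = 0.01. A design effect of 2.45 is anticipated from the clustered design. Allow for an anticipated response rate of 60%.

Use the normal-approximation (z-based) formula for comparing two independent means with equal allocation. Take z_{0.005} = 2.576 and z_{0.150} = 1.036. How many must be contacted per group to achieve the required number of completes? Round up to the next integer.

n = (z_{α/2} + z_β)² · (σ₁² + σ₂²) / δ²
  = (2.576 + 1.036)² · (2·32² = 2048) / 13²
  = 13.0465 · 2048 / 169
  = 158.10
Design effect: 2.45 × 158.10 = 387.35.
Adjust for 60% response: 387.35 / 0.60 = 645.59.
Round up → n = 646 per group.

n = 646 per group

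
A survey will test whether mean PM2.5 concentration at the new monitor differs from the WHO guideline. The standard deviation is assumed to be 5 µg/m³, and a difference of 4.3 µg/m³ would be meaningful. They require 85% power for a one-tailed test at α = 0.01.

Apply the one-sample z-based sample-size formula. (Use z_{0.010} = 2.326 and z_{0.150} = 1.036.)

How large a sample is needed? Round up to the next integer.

n = (z_α + z_β)² · σ² / δ²
  = (2.326 + 1.036)² · 5² / 4.3²
  = 11.3030 · 25 / 18.49
  = 15.28
Round up → n = 16.

n = 16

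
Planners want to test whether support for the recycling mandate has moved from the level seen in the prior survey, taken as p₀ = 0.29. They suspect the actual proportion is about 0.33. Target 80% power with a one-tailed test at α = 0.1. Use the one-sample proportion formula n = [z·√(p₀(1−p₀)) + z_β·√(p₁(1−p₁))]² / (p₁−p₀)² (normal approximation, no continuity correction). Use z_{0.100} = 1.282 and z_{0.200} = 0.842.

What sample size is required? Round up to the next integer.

n = 598

n = [z_α·√(p₀q₀) + z_β·√(p₁q₁)]² / (p₁ − p₀)²
  = [1.282·√(0.29·0.71) + 0.842·√(0.33·0.67)]² / (0.04)²
  = [1.282·0.4538 + 0.842·0.4702]² / 0.0016
  = [0.9776]² / 0.0016
  = 597.36
Round up → n = 598.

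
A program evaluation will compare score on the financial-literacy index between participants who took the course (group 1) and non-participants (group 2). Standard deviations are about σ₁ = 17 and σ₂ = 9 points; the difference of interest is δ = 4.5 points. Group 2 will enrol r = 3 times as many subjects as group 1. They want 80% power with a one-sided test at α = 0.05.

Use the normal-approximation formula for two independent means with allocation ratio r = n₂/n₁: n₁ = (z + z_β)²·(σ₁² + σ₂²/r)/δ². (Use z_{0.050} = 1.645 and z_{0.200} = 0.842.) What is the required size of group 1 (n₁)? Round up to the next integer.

n₁ = (z_α + z_β)² · (σ₁² + σ₂²/r) / δ²
   = (1.645 + 0.842)² · (17² + 9²/3) / 4.5²
   = 6.1852 · (289 + 27) / 20.25
   = 6.1852 · 316 / 20.25
   = 96.52
Round up → n₁ = 97; n₂ = r·n₁ = 3 × 97 = 291.

n₁ = 97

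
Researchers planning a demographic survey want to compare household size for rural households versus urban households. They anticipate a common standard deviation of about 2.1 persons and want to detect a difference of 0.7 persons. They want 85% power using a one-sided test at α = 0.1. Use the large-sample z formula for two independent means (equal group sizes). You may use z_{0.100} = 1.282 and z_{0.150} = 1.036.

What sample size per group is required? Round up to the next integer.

n = (z_α + z_β)² · (σ₁² + σ₂²) / δ²
  = (1.282 + 1.036)² · (2·2.1² = 8.82) / 0.7²
  = 5.3731 · 8.82 / 0.49
  = 96.72
Round up → n = 97 per group.

n = 97 per group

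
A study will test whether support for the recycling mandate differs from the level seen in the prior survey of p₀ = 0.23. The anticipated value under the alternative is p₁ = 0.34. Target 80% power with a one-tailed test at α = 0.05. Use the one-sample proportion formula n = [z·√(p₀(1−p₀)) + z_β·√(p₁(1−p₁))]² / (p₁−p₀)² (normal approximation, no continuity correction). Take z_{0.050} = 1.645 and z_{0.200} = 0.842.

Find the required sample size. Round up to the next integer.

n = 99

n = [z_α·√(p₀q₀) + z_β·√(p₁q₁)]² / (p₁ − p₀)²
  = [1.645·√(0.23·0.77) + 0.842·√(0.34·0.66)]² / (0.11)²
  = [1.645·0.4208 + 0.842·0.4737]² / 0.0121
  = [1.0911]² / 0.0121
  = 98.39
Round up → n = 99.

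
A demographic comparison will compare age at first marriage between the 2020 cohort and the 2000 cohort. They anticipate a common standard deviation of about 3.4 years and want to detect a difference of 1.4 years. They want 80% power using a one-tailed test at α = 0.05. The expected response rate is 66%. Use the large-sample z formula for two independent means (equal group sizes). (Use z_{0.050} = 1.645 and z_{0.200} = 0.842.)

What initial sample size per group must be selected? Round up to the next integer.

n = 111 per group

n = (z_α + z_β)² · (σ₁² + σ₂²) / δ²
  = (1.645 + 0.842)² · (2·3.4² = 23.12) / 1.4²
  = 6.1852 · 23.12 / 1.96
  = 72.96
Adjust for 66% response: 72.96 / 0.66 = 110.55.
Round up → n = 111 per group.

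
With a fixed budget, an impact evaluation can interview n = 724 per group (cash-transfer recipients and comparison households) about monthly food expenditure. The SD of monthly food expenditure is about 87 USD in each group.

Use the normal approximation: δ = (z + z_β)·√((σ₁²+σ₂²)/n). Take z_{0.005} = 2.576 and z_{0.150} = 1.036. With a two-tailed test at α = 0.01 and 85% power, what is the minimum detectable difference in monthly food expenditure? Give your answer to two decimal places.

δ = (z_{α/2} + z_β) · √((σ₁²+σ₂²)/n)
  = (2.576 + 1.036) · √(15138/724)
  = 3.612 · √20.9088
  = 3.612 · 4.5726
  = 16.5163

Minimum detectable difference ≈ 16.52 USD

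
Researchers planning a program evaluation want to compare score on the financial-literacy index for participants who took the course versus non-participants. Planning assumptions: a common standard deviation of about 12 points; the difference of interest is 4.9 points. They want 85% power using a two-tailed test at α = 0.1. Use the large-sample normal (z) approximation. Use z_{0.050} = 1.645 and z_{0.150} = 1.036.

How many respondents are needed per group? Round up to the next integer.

n = 87 per group

n = (z_{α/2} + z_β)² · (σ₁² + σ₂²) / δ²
  = (1.645 + 1.036)² · (2·12² = 288) / 4.9²
  = 7.1878 · 288 / 24.01
  = 86.22
Round up → n = 87 per group.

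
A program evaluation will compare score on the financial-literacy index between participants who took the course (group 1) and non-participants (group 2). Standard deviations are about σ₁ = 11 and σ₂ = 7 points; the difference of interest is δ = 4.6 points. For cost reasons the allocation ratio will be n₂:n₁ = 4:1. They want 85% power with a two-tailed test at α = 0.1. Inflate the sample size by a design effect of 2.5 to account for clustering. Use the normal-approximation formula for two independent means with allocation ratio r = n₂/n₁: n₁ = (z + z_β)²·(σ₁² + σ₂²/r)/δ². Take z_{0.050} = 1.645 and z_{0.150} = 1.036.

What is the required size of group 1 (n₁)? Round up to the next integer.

n₁ = (z_{α/2} + z_β)² · (σ₁² + σ₂²/r) / δ²
   = (1.645 + 1.036)² · (11² + 7²/4) / 4.6²
   = 7.1878 · (121 + 12.25) / 21.16
   = 7.1878 · 133.25 / 21.16
   = 45.26
Design effect: 2.5 × 45.26 = 113.16.
Round up → n₁ = 114; n₂ = r·n₁ = 4 × 114 = 456.

n₁ = 114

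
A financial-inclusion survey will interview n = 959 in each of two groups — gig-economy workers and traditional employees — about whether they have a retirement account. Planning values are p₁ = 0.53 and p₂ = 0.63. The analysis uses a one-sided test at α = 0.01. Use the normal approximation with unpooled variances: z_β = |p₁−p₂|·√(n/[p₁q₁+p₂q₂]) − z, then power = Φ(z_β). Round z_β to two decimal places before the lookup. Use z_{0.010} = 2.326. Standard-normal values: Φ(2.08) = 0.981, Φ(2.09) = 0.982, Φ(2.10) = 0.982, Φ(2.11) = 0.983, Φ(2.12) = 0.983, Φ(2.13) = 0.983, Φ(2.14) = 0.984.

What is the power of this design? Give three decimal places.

Power ≈ 0.983

z_β = |p₁−p₂|·√(n/[p₁q₁+p₂q₂]) − z_α
    = 0.10 · √(959/0.4822) − 2.326
    = 0.10 · 44.5960 − 2.326
    = 4.4596 − 2.326 = 2.1336 → 2.13
Power = Φ(2.13) = 0.983.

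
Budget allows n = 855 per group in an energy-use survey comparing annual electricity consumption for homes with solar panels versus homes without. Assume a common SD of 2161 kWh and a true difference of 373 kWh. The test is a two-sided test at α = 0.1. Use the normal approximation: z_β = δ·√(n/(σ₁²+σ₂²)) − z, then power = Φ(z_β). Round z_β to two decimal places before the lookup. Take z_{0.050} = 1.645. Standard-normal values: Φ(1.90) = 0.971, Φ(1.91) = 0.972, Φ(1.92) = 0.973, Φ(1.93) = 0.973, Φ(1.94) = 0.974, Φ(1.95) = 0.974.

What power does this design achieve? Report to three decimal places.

z_β = δ·√(n/(σ₁²+σ₂²)) − z_{α/2}
    = 373 · √(855/9339842) − 1.645
    = 373 · 0.00957 − 1.645
    = 3.5688 − 1.645 = 1.9238 → 1.92
Power = Φ(1.92) = 0.973.

Power ≈ 0.973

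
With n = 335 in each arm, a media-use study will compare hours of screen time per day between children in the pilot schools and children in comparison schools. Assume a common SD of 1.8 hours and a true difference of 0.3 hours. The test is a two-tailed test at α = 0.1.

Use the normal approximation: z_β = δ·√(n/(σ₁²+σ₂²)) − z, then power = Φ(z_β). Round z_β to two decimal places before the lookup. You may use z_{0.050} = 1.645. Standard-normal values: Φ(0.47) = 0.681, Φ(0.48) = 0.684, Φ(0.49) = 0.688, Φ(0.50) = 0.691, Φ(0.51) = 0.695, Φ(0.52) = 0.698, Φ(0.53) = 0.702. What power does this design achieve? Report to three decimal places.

Power ≈ 0.695

z_β = δ·√(n/(σ₁²+σ₂²)) − z_{α/2}
    = 0.3 · √(335/6.48) − 1.645
    = 0.3 · 7.19010 − 1.645
    = 2.1570 − 1.645 = 0.5120 → 0.51
Power = Φ(0.51) = 0.695.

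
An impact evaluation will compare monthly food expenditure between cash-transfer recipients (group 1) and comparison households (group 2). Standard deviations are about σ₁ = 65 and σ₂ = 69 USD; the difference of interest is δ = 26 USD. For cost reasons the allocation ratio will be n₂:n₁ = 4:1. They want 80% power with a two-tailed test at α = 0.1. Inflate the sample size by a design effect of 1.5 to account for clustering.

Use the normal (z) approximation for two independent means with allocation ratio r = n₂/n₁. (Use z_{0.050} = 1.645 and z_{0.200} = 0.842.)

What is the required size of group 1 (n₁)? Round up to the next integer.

n₁ = 75

n₁ = (z_{α/2} + z_β)² · (σ₁² + σ₂²/r) / δ²
   = (1.645 + 0.842)² · (65² + 69²/4) / 26²
   = 6.1852 · (4225 + 1190.2) / 676
   = 6.1852 · 5415.2 / 676
   = 49.55
Design effect: 1.5 × 49.55 = 74.32.
Round up → n₁ = 75; n₂ = r·n₁ = 4 × 75 = 300.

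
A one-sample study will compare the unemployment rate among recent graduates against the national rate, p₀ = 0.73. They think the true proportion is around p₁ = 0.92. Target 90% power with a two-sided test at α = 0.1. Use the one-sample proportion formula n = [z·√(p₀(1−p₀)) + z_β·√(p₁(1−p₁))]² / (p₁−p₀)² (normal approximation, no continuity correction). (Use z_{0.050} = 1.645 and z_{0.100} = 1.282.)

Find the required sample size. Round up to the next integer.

n = [z_{α/2}·√(p₀q₀) + z_β·√(p₁q₁)]² / (p₁ − p₀)²
  = [1.645·√(0.73·0.27) + 1.282·√(0.92·0.08)]² / (0.19)²
  = [1.645·0.4440 + 1.282·0.2713]² / 0.0361
  = [1.0781]² / 0.0361
  = 32.20
Round up → n = 33.

n = 33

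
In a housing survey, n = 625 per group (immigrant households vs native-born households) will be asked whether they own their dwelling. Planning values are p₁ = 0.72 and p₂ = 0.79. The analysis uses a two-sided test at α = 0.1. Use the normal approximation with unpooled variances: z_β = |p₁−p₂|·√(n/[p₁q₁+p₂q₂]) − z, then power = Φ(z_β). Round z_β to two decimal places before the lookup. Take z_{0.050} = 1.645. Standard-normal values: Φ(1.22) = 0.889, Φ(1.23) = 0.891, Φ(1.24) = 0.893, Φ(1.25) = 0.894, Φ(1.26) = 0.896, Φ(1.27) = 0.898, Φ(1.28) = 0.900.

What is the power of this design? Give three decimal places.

Power ≈ 0.893

z_β = |p₁−p₂|·√(n/[p₁q₁+p₂q₂]) − z_{α/2}
    = 0.07 · √(625/0.3675) − 1.645
    = 0.07 · 41.2393 − 1.645
    = 2.8868 − 1.645 = 1.2418 → 1.24
Power = Φ(1.24) = 0.893.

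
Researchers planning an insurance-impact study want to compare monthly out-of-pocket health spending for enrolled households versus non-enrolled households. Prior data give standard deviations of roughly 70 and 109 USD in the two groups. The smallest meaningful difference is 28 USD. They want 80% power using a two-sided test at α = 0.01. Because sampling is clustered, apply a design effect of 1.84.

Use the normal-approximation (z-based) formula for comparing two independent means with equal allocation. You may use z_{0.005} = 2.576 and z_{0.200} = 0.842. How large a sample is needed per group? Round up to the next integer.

n = 461 per group

n = (z_{α/2} + z_β)² · (σ₁² + σ₂²) / δ²
  = (2.576 + 0.842)² · (70² + 109² = 16781) / 28²
  = 11.6827 · 16781 / 784
  = 250.06
Design effect: 1.84 × 250.06 = 460.11.
Round up → n = 461 per group.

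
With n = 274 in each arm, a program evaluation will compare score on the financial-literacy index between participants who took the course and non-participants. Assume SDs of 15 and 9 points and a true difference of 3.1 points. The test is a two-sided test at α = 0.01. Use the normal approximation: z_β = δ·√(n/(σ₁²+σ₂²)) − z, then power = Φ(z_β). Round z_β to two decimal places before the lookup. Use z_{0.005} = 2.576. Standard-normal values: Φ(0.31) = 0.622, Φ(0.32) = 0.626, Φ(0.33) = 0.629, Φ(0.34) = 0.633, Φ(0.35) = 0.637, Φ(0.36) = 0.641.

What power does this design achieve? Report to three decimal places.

z_β = δ·√(n/(σ₁²+σ₂²)) − z_{α/2}
    = 3.1 · √(274/306) − 2.576
    = 3.1 · 0.94627 − 2.576
    = 2.9334 − 2.576 = 0.3574 → 0.36
Power = Φ(0.36) = 0.641.

Power ≈ 0.641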